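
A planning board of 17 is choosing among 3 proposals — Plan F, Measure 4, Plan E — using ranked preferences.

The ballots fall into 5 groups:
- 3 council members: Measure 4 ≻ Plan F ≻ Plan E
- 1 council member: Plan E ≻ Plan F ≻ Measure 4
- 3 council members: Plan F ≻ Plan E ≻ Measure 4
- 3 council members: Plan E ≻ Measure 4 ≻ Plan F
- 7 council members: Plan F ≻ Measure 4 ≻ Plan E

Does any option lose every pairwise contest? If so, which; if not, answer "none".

Plan E

Pairwise majorities:
Plan F vs Measure 4: 11 to 6, Plan F.
Plan F vs Plan E: 3+3+7 = 13 for Plan F, 4 for Plan E — Plan F by 13–4.
Measure 4 vs Plan E: Measure 4 preferred on 3+7 = 10 ballots; Measure 4 wins 10–7.
Plan E loses to every other option — it is the Condorcet loser.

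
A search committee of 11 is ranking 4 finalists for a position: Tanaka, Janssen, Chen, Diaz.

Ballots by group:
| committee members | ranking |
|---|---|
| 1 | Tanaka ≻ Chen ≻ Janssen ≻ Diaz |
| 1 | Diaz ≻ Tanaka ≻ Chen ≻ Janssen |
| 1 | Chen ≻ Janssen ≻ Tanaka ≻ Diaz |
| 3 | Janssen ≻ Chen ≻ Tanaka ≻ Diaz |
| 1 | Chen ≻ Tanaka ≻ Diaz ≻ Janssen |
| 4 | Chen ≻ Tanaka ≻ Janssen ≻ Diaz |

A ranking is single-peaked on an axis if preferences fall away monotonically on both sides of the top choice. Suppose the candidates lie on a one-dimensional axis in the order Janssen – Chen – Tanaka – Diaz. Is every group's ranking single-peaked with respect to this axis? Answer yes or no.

yes

Axis positions: Janssen=1, Chen=2, Tanaka=3, Diaz=4.
Group 1 (peak Tanaka at position 3): ranking walks positions 3-2-1-4, expanding outward from the peak — single-peaked.
Group 2 (peak Diaz at position 4): ranking walks positions 4-3-2-1, expanding outward from the peak — single-peaked.
Group 3 (peak Chen at position 2): ranking walks positions 2-1-3-4, expanding outward from the peak — single-peaked.
Group 4 (peak Janssen at position 1): ranking walks positions 1-2-3-4, expanding outward from the peak — single-peaked.
Group 5 (peak Chen at position 2): ranking walks positions 2-3-4-1, expanding outward from the peak — single-peaked.
Group 6 (peak Chen at position 2): ranking walks positions 2-3-1-4, expanding outward from the peak — single-peaked.
Every ranking is single-peaked on this axis.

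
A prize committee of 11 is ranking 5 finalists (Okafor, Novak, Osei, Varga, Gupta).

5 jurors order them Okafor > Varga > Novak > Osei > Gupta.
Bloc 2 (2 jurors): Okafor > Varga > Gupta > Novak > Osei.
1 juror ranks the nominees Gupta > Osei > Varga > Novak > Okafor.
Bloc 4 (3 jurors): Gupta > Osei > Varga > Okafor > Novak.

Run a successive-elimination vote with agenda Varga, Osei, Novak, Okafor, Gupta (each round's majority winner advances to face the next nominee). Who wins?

Okafor

Round 1: Varga vs Osei — 7–4, Varga advances.
Round 2: Varga vs Novak — 11–0, Varga advances.
Round 3: Varga vs Okafor — 4–7, Okafor advances.
Round 4: Okafor vs Gupta — 7–4, Okafor advances.
The agenda winner is Okafor.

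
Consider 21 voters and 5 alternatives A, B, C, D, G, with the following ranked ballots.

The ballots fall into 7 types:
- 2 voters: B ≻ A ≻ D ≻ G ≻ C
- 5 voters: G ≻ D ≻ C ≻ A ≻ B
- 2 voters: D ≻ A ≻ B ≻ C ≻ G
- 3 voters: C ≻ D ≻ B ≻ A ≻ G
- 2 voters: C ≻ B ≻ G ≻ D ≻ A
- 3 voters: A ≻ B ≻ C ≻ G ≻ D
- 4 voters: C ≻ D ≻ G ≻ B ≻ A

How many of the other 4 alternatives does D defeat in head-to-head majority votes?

3

D against each rival (21 voters):
D vs A: D, 16–5.
D vs B: D, 14–7.
D–C: C 12–9.
D vs G: 2+2+3+4 = 11 for D, 10 for G — D by 11–10.
D beats A, B, G; loses to C — 3 pairwise wins.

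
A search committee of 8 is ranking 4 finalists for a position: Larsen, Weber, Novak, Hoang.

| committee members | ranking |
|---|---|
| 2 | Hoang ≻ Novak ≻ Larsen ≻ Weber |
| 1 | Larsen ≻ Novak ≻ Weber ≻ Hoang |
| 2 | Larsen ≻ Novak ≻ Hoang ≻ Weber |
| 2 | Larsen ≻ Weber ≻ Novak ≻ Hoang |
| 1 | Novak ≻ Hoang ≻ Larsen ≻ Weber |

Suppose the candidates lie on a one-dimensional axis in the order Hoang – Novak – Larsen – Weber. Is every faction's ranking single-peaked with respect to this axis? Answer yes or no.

yes

Axis positions: Hoang=1, Novak=2, Larsen=3, Weber=4.
Faction 1 (peak Hoang at position 1): ranking walks positions 1-2-3-4, expanding outward from the peak — single-peaked.
Faction 2 (peak Larsen at position 3): ranking walks positions 3-2-4-1, expanding outward from the peak — single-peaked.
Faction 3 (peak Larsen at position 3): ranking walks positions 3-2-1-4, expanding outward from the peak — single-peaked.
Faction 4 (peak Larsen at position 3): ranking walks positions 3-4-2-1, expanding outward from the peak — single-peaked.
Faction 5 (peak Novak at position 2): ranking walks positions 2-1-3-4, expanding outward from the peak — single-peaked.
Every ranking is single-peaked on this axis.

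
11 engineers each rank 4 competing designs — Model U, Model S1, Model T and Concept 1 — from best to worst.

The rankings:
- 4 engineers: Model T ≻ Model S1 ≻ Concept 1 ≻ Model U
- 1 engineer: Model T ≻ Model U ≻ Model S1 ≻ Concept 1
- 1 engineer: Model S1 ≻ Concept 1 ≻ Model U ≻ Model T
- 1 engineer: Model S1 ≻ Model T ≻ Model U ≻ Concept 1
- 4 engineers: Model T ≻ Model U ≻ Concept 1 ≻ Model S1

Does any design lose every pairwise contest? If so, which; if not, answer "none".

Head-to-head results (11 engineers):
Model U vs Model S1: Model S1 wins 6–5.
Model U vs Model T: Model U is ranked higher on 1 ballot, Model T on 10. Model T wins 10–1.
Model U vs Concept 1: Model U, 6–5.
Model S1 vs Model T: 2 to 9, Model T.
Model S1–Concept 1: Model S1 7–4.
Model T vs Concept 1: Model T, 10–1.
Concept 1 is beaten in every head-to-head and is the Condorcet loser.

Concept 1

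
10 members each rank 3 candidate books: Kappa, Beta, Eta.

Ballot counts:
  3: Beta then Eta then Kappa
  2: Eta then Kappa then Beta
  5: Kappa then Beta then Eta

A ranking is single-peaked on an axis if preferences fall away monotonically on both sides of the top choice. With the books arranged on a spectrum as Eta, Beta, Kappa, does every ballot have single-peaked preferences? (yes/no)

Axis positions: Eta=1, Beta=2, Kappa=3.
Group 1 (peak Beta at position 2): ranking walks positions 2-1-3, expanding outward from the peak — single-peaked.
Group 2: ranking walks positions 1-3-2; Kappa is ranked above Beta even though Beta lies between Kappa and the peak Eta on the axis — preferences dip and rise again. Not single-peaked.
Group 3 (peak Kappa at position 3): ranking walks positions 3-2-1, expanding outward from the peak — single-peaked.
Group 2 violates single-peakedness, so the profile is not single-peaked on this axis.

no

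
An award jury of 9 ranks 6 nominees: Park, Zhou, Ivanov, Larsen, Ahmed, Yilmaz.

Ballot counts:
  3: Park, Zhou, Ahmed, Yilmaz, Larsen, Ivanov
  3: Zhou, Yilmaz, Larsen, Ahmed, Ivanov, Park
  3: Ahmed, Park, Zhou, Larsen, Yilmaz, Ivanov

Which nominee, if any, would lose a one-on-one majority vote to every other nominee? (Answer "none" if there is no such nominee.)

Ivanov

Pairwise majorities:
Park vs Zhou: Park, 6–3.
Park–Ivanov: Park 6–3.
Park vs Larsen: Park wins 6–3.
Park vs Ahmed: Ahmed wins 6–3.
Park vs Yilmaz: 6 to 3, Park.
Zhou–Ivanov: Zhou 9–0.
Zhou–Larsen: Zhou 9–0.
Zhou vs Ahmed: 3+3 = 6 for Zhou, 3 for Ahmed — Zhou by 6–3.
Zhou vs Yilmaz: Zhou wins 9–0.
Ivanov vs Larsen: Larsen, 9–0.
Ivanov vs Ahmed: 0 for Ivanov, 9 for Ahmed — Ahmed by 9–0.
Ivanov vs Yilmaz: 0 to 9, Yilmaz.
Larsen vs Ahmed: Ahmed wins 6–3.
Larsen vs Yilmaz: Larsen preferred on 3 ballots; Yilmaz wins 6–3.
Ahmed vs Yilmaz: Ahmed preferred on 3+3 = 6 ballots; Ahmed wins 6–3.
Ivanov is beaten in every head-to-head and is the Condorcet loser.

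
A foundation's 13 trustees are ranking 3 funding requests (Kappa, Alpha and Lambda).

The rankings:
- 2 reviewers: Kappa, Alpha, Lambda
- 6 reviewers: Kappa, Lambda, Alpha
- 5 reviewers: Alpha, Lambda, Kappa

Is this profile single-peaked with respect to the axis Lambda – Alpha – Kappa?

Axis positions: Lambda=1, Alpha=2, Kappa=3.
Ballot type 1 (peak Kappa at position 3): ranking walks positions 3-2-1, expanding outward from the peak — single-peaked.
Ballot type 2: ranking walks positions 3-1-2; Lambda is ranked above Alpha even though Alpha lies between Lambda and the peak Kappa on the axis — preferences dip and rise again. Not single-peaked.
Ballot type 3 (peak Alpha at position 2): ranking walks positions 2-1-3, expanding outward from the peak — single-peaked.
Ballot type 2 violates single-peakedness, so the profile is not single-peaked on this axis.

no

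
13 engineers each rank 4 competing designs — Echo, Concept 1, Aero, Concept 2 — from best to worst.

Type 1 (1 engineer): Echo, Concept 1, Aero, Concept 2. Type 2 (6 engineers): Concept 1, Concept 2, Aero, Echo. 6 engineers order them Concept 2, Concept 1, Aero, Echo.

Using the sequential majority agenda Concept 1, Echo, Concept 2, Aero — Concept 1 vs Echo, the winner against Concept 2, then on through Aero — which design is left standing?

Concept 1

Round 1: Concept 1 vs Echo — 12–1, Concept 1 advances.
Round 2: Concept 1 vs Concept 2 — 7–6, Concept 1 advances.
Round 3: Concept 1 vs Aero — 13–0, Concept 1 advances.
Concept 1 survives the agenda.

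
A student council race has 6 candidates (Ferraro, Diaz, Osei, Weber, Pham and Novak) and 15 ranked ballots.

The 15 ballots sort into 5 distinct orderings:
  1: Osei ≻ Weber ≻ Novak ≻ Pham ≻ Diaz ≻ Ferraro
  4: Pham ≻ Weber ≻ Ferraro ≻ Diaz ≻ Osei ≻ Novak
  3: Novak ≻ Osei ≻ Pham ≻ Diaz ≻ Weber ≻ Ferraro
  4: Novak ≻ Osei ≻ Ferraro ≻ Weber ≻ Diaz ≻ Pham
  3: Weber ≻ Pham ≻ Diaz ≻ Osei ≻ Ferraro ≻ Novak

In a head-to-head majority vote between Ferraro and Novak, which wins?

Ballots ranking Ferraro above Novak: 4 + 3 = 7.
Ballots ranking Novak above Ferraro: 15 − 7 = 8.
Novak wins the head-to-head 8–7.

Novak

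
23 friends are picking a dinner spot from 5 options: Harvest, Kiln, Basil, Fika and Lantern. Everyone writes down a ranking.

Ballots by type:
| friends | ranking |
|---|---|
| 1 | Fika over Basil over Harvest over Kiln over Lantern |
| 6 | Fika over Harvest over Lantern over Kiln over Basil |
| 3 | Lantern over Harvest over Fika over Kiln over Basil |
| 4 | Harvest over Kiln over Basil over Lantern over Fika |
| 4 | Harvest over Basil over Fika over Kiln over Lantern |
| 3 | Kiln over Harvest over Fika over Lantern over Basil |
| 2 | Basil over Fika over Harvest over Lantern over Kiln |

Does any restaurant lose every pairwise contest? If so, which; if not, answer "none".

Basil

Pairwise majorities:
Harvest vs Kiln: 20 to 3, Harvest.
Harvest vs Basil: Harvest wins 20–3.
Harvest–Fika: Harvest 14–9.
Harvest vs Lantern: Harvest is ranked higher on 1+6+4+4+3+2 = 20 ballots, Lantern on 3. Harvest wins 20–3.
Kiln vs Basil: 6+3+4+3 = 16 for Kiln, 7 for Basil — Kiln by 16–7.
Kiln vs Fika: Fika, 16–7.
Kiln vs Lantern: Kiln is ranked higher on 1+4+4+3 = 12 ballots, Lantern on 11. Kiln wins 12–11.
Basil–Fika: Fika 13–10.
Basil vs Lantern: Basil preferred on 1+4+4+2 = 11 ballots; Lantern wins 12–11.
Fika vs Lantern: 16 to 7, Fika.
Basil loses to every other restaurant — it is the Condorcet loser.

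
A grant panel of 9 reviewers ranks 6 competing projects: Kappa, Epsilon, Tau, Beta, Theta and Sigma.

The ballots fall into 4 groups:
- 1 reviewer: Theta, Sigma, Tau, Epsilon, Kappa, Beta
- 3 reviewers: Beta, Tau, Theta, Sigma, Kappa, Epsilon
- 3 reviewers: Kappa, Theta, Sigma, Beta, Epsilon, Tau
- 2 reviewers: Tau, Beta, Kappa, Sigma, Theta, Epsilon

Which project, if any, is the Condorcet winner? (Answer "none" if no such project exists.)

Check each pair by majority over 9 ballots:
Kappa vs Epsilon: Kappa preferred on 3+3+2 = 8 ballots; Kappa wins 8–1.
Kappa–Tau: Tau 6–3.
Kappa vs Beta: 4 to 5, Beta.
Kappa vs Theta: 3+2 = 5 for Kappa, 4 for Theta — Kappa by 5–4.
Kappa–Sigma: Kappa 5–4.
Epsilon vs Tau: Tau wins 6–3.
Epsilon vs Beta: Epsilon preferred on 1 ballot; Beta wins 8–1.
Epsilon–Theta: Theta 9–0.
Epsilon vs Sigma: Epsilon is ranked higher on 0 ballots, Sigma on 9. Sigma wins 9–0.
Tau vs Beta: Beta, 6–3.
Tau vs Theta: 5 to 4, Tau.
Tau–Sigma: Tau 5–4.
Beta vs Theta: Beta, 5–4.
Beta vs Sigma: 3+2 = 5 for Beta, 4 for Sigma — Beta by 5–4.
Theta vs Sigma: 1+3+3 = 7 for Theta, 2 for Sigma — Theta by 7–2.
Beta wins every pairwise contest, so Beta is the Condorcet winner.

Beta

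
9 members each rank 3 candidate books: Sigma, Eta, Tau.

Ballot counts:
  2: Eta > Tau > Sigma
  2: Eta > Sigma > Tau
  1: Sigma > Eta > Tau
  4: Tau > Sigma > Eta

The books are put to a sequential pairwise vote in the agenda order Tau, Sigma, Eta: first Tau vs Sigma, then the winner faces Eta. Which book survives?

Eta

Round 1: Tau vs Sigma — 6–3, Tau advances.
Round 2: Tau vs Eta — 4–5, Eta advances.
The agenda winner is Eta.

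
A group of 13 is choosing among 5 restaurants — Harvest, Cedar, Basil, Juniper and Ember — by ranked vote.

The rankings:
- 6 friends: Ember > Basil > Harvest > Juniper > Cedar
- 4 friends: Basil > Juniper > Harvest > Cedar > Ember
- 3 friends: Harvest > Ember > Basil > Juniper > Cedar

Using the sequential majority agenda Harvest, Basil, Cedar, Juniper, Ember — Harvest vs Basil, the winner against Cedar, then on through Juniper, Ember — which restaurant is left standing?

Ember

Round 1: Harvest vs Basil — 3–10, Basil advances.
Round 2: Basil vs Cedar — 13–0, Basil advances.
Round 3: Basil vs Juniper — 13–0, Basil advances.
Round 4: Basil vs Ember — 4–9, Ember advances.
Ember survives the agenda.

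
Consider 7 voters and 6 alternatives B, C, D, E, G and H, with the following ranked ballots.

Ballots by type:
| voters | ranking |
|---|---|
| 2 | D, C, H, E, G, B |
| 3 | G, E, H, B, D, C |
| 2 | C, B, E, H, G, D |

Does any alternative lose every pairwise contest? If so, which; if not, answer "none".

none

Pairwise majorities:
B–C: C 4–3.
B vs D: B, 5–2.
B vs E: E wins 5–2.
B vs G: G wins 5–2.
B–H: H 5–2.
C vs D: D, 5–2.
C vs E: C wins 4–3.
C vs G: C, 4–3.
C vs H: 2+2 = 4 for C, 3 for H — C by 4–3.
D–E: E 5–2.
D–G: G 5–2.
D vs H: D preferred on 2 ballots; H wins 5–2.
E vs G: E is ranked higher on 2+2 = 4 ballots, G on 3. E wins 4–3.
E–H: E 5–2.
G vs H: 3 to 4, H.
Each alternative has at least one pairwise win (B beats D; C beats B; D beats C; E beats B; G beats B; H beats B) — no Condorcet loser.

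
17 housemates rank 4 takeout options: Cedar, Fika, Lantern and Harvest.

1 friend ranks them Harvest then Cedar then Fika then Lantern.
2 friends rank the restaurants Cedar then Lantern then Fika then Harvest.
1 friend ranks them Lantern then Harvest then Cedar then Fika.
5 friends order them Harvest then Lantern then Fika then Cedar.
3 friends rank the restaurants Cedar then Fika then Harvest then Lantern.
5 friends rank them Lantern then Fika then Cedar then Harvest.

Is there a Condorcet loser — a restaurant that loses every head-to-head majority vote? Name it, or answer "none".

none

Head-to-head results (17 friends):
Cedar vs Fika: Cedar preferred on 1+2+1+3 = 7 ballots; Fika wins 10–7.
Cedar vs Lantern: Lantern, 11–6.
Cedar vs Harvest: Cedar is ranked higher on 2+3+5 = 10 ballots, Harvest on 7. Cedar wins 10–7.
Fika vs Lantern: Lantern, 13–4.
Fika vs Harvest: Fika is ranked higher on 2+3+5 = 10 ballots, Harvest on 7. Fika wins 10–7.
Lantern–Harvest: Harvest 9–8.
No restaurant is winless: Cedar beats Harvest; Fika beats Cedar; Lantern beats Cedar; Harvest beats Lantern. There is no Condorcet loser.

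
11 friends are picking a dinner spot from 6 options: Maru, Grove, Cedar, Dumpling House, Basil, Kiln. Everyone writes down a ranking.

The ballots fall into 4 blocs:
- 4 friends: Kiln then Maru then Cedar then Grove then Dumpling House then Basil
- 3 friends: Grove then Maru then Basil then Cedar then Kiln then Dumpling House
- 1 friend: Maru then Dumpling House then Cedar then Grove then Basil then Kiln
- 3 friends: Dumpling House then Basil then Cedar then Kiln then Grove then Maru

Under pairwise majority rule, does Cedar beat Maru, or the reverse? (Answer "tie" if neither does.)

Ballots ranking Cedar above Maru: 3.
Ballots ranking Maru above Cedar: 11 − 3 = 8.
Maru wins the head-to-head 8–3.

Maru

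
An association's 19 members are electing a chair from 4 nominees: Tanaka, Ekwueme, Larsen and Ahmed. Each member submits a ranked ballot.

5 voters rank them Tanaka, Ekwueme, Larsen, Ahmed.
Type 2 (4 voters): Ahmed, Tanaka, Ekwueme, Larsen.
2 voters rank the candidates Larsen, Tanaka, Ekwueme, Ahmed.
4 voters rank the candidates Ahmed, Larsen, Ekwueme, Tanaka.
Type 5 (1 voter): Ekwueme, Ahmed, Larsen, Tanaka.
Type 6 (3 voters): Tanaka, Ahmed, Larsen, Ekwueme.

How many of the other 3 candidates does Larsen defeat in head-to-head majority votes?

0

Larsen against each rival (19 voters):
Larsen–Tanaka: Tanaka 12–7.
Larsen vs Ekwueme: Ekwueme, 10–9.
Larsen vs Ahmed: Ahmed wins 12–7.
Larsen beats no one; loses to Tanaka, Ekwueme, Ahmed — 0 pairwise wins.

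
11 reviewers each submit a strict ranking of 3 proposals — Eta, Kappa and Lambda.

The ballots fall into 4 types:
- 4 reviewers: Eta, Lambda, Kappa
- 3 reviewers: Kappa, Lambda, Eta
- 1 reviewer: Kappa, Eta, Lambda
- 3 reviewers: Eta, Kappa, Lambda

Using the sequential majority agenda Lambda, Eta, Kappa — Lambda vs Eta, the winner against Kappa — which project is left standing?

Eta

Round 1: Lambda vs Eta — 3–8, Eta advances.
Round 2: Eta vs Kappa — 7–4, Eta advances.
The agenda winner is Eta.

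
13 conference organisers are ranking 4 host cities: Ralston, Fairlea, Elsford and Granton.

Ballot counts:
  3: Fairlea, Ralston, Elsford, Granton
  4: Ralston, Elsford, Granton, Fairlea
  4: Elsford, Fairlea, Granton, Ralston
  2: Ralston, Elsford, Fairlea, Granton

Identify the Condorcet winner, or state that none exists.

none

Head-to-head results (13 organisers):
Ralston–Fairlea: Fairlea 7–6.
Ralston vs Elsford: Ralston wins 9–4.
Ralston–Granton: Ralston 9–4.
Fairlea–Elsford: Elsford 10–3.
Fairlea–Granton: Fairlea 9–4.
Elsford vs Granton: Elsford wins 13–0.
No city is unbeaten: Ralston loses to Fairlea; Fairlea loses to Elsford; Elsford loses to Ralston; Granton loses to Ralston. In particular Ralston → Elsford → Fairlea → Ralston is a majority cycle — no Condorcet winner exists.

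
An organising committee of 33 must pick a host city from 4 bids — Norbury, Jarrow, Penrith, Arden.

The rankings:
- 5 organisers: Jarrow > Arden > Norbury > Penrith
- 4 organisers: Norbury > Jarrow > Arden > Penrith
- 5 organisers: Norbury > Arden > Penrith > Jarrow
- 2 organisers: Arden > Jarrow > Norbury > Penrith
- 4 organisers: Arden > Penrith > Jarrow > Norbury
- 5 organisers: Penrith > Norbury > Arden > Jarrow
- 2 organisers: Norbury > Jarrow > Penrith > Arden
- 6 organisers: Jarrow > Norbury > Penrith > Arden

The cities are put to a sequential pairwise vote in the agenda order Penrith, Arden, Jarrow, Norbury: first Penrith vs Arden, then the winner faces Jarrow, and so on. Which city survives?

Round 1: Penrith vs Arden — 13–20, Arden advances.
Round 2: Arden vs Jarrow — 16–17, Jarrow advances.
Round 3: Jarrow vs Norbury — 17–16, Jarrow advances.
The agenda winner is Jarrow.

Jarrow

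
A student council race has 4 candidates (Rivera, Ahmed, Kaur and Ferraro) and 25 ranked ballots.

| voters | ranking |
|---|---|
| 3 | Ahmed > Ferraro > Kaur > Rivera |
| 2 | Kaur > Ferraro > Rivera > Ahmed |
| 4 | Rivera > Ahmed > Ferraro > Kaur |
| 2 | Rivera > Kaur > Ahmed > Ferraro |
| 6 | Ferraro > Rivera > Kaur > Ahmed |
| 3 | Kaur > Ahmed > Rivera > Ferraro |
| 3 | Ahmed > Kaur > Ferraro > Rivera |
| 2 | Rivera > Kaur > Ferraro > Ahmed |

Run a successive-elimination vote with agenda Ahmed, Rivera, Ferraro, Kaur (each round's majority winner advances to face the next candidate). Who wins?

Ferraro

Round 1: Ahmed vs Rivera — 9–16, Rivera advances.
Round 2: Rivera vs Ferraro — 11–14, Ferraro advances.
Round 3: Ferraro vs Kaur — 13–12, Ferraro advances.
The agenda winner is Ferraro.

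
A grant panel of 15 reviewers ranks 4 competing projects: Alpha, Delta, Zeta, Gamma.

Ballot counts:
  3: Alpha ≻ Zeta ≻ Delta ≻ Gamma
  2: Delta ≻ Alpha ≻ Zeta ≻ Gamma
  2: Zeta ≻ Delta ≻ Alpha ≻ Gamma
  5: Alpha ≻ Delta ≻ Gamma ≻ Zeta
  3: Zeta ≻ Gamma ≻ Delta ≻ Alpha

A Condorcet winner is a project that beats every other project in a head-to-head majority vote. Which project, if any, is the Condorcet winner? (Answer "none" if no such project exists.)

Alpha

Check each pair by majority over 15 ballots:
Alpha–Delta: Alpha 8–7.
Alpha vs Zeta: Alpha is ranked higher on 3+2+5 = 10 ballots, Zeta on 5. Alpha wins 10–5.
Alpha vs Gamma: Alpha wins 12–3.
Delta vs Zeta: Zeta, 8–7.
Delta vs Gamma: 12 to 3, Delta.
Zeta vs Gamma: Zeta preferred on 3+2+2+3 = 10 ballots; Zeta wins 10–5.
Alpha defeats every rival head-to-head and is the Condorcet winner.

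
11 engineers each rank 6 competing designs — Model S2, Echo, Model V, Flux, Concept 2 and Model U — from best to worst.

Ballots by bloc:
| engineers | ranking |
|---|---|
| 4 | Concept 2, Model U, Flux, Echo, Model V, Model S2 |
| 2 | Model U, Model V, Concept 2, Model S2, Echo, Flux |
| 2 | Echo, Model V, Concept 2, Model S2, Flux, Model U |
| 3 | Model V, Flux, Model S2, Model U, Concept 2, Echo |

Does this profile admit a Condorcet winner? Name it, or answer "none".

Pairwise majorities:
Model S2 vs Echo: Echo wins 6–5.
Model S2 vs Model V: Model S2 preferred on 0 ballots; Model V wins 11–0.
Model S2 vs Flux: Model S2 preferred on 2+2 = 4 ballots; Flux wins 7–4.
Model S2 vs Concept 2: Model S2 is ranked higher on 3 ballots, Concept 2 on 8. Concept 2 wins 8–3.
Model S2–Model U: Model U 6–5.
Echo vs Model V: 4+2 = 6 for Echo, 5 for Model V — Echo by 6–5.
Echo vs Flux: Echo preferred on 2+2 = 4 ballots; Flux wins 7–4.
Echo vs Concept 2: Echo preferred on 2 ballots; Concept 2 wins 9–2.
Echo–Model U: Model U 9–2.
Model V vs Flux: Model V wins 7–4.
Model V vs Concept 2: Model V preferred on 2+2+3 = 7 ballots; Model V wins 7–4.
Model V–Model U: Model U 6–5.
Flux–Concept 2: Concept 2 8–3.
Flux–Model U: Model U 6–5.
Concept 2 vs Model U: Concept 2 wins 6–5.
No design is unbeaten: Model S2 loses to Echo; Echo loses to Flux; Model V loses to Echo; Flux loses to Model V; Concept 2 loses to Model V; Model U loses to Concept 2. In particular Echo beats Model V beats Flux beats Echo is a majority cycle — no Condorcet winner exists.

none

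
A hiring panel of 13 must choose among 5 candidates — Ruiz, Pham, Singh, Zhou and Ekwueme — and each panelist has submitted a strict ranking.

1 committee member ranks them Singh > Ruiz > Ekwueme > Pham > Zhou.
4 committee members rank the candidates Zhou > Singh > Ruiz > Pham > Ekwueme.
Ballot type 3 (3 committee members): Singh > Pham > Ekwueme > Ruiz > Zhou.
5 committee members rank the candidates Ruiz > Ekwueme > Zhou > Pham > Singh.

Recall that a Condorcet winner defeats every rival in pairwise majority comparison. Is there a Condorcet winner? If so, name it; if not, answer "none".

none

Head-to-head results (13 committee members):
Ruiz–Pham: Ruiz 10–3.
Ruiz–Singh: Singh 8–5.
Ruiz vs Zhou: Ruiz wins 9–4.
Ruiz–Ekwueme: Ruiz 10–3.
Pham vs Singh: Singh, 8–5.
Pham vs Zhou: Zhou, 9–4.
Pham vs Ekwueme: Pham, 7–6.
Singh vs Zhou: Zhou wins 9–4.
Singh vs Ekwueme: Singh wins 8–5.
Zhou–Ekwueme: Ekwueme 9–4.
Each candidate drops at least one matchup (Ruiz loses to Singh; Pham loses to Ruiz; Singh loses to Zhou; Zhou loses to Ruiz; Ekwueme loses to Ruiz); the cycle Ruiz beats Zhou beats Singh beats Ruiz rules out a Condorcet winner.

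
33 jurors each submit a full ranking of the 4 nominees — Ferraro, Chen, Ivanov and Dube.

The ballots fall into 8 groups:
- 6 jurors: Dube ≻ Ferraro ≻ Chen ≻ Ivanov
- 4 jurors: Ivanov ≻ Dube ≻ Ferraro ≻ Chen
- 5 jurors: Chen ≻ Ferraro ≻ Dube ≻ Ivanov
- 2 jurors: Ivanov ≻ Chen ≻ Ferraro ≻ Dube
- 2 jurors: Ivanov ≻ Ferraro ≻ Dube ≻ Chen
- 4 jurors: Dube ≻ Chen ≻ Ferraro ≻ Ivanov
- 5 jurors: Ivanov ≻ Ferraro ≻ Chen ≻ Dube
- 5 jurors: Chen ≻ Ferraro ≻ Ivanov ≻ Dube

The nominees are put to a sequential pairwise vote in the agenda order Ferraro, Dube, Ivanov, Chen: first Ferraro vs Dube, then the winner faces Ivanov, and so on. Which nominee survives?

Ferraro

Round 1: Ferraro vs Dube — 19–14, Ferraro advances.
Round 2: Ferraro vs Ivanov — 20–13, Ferraro advances.
Round 3: Ferraro vs Chen — 17–16, Ferraro advances.
Ferraro survives the agenda.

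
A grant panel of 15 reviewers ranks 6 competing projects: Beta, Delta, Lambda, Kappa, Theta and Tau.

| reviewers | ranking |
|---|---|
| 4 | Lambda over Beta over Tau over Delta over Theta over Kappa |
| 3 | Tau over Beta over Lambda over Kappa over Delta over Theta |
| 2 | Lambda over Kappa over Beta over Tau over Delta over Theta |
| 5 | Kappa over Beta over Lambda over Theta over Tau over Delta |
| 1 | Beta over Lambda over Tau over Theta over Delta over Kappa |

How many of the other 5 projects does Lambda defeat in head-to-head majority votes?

4

Lambda against each rival (15 reviewers):
Lambda vs Beta: 6 to 9, Beta.
Lambda vs Delta: Lambda is ranked higher on 4+3+2+5+1 = 15 ballots, Delta on 0. Lambda wins 15–0.
Lambda vs Kappa: Lambda, 10–5.
Lambda vs Theta: Lambda is ranked higher on 4+3+2+5+1 = 15 ballots, Theta on 0. Lambda wins 15–0.
Lambda vs Tau: Lambda preferred on 4+2+5+1 = 12 ballots; Lambda wins 12–3.
Lambda beats Delta, Kappa, Theta, Tau; loses to Beta — 4 pairwise wins.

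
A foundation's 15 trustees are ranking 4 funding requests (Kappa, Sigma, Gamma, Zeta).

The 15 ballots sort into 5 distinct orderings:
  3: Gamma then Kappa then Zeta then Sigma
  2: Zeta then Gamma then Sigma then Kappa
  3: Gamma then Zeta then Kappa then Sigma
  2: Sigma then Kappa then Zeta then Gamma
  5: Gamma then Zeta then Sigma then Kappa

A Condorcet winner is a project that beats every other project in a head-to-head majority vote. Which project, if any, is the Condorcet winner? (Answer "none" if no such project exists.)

Gamma

Pairwise majorities:
Kappa vs Sigma: 6 to 9, Sigma.
Kappa vs Gamma: Kappa preferred on 2 ballots; Gamma wins 13–2.
Kappa vs Zeta: Kappa preferred on 3+2 = 5 ballots; Zeta wins 10–5.
Sigma vs Gamma: Sigma preferred on 2 ballots; Gamma wins 13–2.
Sigma vs Zeta: 2 for Sigma, 13 for Zeta — Zeta by 13–2.
Gamma vs Zeta: Gamma is ranked higher on 3+3+5 = 11 ballots, Zeta on 4. Gamma wins 11–4.
Gamma wins every pairwise contest, so Gamma is the Condorcet winner.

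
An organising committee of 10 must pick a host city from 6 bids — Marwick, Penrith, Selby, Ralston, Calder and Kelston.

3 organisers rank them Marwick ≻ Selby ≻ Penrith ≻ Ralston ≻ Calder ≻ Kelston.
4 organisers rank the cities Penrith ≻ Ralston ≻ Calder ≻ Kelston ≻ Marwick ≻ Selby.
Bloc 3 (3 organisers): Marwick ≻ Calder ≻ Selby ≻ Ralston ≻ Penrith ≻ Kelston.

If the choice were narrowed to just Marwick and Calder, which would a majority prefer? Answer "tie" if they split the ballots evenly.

Ballots ranking Marwick above Calder: 3 + 3 = 6.
Ballots ranking Calder above Marwick: 10 − 6 = 4.
Marwick wins the head-to-head 6–4.

Marwick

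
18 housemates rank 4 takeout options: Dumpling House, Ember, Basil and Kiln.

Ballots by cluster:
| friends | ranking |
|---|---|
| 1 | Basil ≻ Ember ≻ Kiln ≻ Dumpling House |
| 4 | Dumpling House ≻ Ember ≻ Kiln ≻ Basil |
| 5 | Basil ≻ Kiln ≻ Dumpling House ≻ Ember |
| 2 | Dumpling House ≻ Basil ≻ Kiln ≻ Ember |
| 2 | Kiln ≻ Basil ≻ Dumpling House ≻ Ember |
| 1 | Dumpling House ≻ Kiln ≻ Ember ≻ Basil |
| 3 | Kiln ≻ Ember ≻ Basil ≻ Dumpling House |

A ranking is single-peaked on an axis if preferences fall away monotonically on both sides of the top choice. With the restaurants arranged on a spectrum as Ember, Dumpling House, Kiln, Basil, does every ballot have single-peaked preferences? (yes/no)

Axis positions: Ember=1, Dumpling House=2, Kiln=3, Basil=4.
Cluster 1: ranking walks positions 4-1-3-2; Ember is ranked above Kiln even though Kiln lies between Ember and the peak Basil on the axis — preferences dip and rise again. Not single-peaked.
Cluster 2 (peak Dumpling House at position 2): ranking walks positions 2-1-3-4, expanding outward from the peak — single-peaked.
Cluster 3 (peak Basil at position 4): ranking walks positions 4-3-2-1, expanding outward from the peak — single-peaked.
Cluster 4: ranking walks positions 2-4-3-1; Basil is ranked above Kiln even though Kiln lies between Basil and the peak Dumpling House on the axis — preferences dip and rise again. Not single-peaked.
Cluster 5 (peak Kiln at position 3): ranking walks positions 3-4-2-1, expanding outward from the peak — single-peaked.
Cluster 6 (peak Dumpling House at position 2): ranking walks positions 2-3-1-4, expanding outward from the peak — single-peaked.
Cluster 7: ranking walks positions 3-1-4-2; Ember is ranked above Dumpling House even though Dumpling House lies between Ember and the peak Kiln on the axis — preferences dip and rise again. Not single-peaked.
Cluster 1 violates single-peakedness, so the profile is not single-peaked on this axis.

no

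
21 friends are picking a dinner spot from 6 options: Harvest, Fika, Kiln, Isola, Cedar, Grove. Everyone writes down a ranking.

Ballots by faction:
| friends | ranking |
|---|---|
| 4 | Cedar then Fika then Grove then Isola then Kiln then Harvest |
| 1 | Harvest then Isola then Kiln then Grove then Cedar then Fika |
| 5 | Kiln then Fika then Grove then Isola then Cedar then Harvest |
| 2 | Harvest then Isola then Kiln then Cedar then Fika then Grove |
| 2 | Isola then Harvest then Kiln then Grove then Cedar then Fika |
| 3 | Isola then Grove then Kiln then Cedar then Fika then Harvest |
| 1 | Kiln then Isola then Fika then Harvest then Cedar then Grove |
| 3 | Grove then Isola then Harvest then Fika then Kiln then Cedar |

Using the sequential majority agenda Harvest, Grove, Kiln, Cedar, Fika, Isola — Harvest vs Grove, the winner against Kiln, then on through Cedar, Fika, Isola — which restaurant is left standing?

Isola

Round 1: Harvest vs Grove — 6–15, Grove advances.
Round 2: Grove vs Kiln — 10–11, Kiln advances.
Round 3: Kiln vs Cedar — 17–4, Kiln advances.
Round 4: Kiln vs Fika — 14–7, Kiln advances.
Round 5: Kiln vs Isola — 6–15, Isola advances.
Isola survives the agenda.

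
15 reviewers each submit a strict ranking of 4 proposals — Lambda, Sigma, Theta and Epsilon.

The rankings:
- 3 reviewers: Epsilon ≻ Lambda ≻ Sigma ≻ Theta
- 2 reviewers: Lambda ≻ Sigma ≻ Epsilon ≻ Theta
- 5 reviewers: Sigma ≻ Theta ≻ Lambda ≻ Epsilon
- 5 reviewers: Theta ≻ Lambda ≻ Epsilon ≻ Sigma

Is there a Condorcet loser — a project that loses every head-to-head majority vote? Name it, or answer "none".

Head-to-head results (15 reviewers):
Lambda vs Sigma: Lambda preferred on 3+2+5 = 10 ballots; Lambda wins 10–5.
Lambda vs Theta: Lambda preferred on 3+2 = 5 ballots; Theta wins 10–5.
Lambda vs Epsilon: 12 to 3, Lambda.
Sigma vs Theta: 10 to 5, Sigma.
Sigma vs Epsilon: 7 to 8, Epsilon.
Theta vs Epsilon: 10 to 5, Theta.
Each project has at least one pairwise win (Lambda beats Sigma; Sigma beats Theta; Theta beats Lambda; Epsilon beats Sigma) — no Condorcet loser.

none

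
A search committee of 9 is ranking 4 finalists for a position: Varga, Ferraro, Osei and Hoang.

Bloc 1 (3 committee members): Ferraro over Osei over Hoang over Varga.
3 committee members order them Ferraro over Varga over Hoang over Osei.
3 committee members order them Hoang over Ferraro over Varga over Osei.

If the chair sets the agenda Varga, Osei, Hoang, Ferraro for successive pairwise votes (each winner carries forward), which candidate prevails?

Ferraro

Round 1: Varga vs Osei — 6–3, Varga advances.
Round 2: Varga vs Hoang — 3–6, Hoang advances.
Round 3: Hoang vs Ferraro — 3–6, Ferraro advances.
The agenda winner is Ferraro.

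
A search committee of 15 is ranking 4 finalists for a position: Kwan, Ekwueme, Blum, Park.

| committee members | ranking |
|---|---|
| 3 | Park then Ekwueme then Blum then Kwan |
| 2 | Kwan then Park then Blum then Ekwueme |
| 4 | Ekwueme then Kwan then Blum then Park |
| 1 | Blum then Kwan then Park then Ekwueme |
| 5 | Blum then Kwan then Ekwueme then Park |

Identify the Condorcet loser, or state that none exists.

Head-to-head results (15 committee members):
Kwan vs Ekwueme: Kwan, 8–7.
Kwan vs Blum: Kwan is ranked higher on 2+4 = 6 ballots, Blum on 9. Blum wins 9–6.
Kwan vs Park: Kwan wins 12–3.
Ekwueme vs Blum: Blum, 8–7.
Ekwueme vs Park: Ekwueme wins 9–6.
Blum vs Park: Blum, 10–5.
Park loses to every other candidate — it is the Condorcet loser.

Park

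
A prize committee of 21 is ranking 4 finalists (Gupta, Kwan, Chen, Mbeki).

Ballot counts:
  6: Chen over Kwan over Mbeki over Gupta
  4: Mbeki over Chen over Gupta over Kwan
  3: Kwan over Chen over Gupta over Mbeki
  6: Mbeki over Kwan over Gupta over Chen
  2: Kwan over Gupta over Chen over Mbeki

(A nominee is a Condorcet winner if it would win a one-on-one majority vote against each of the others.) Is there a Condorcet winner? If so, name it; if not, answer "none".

Head-to-head results (21 jurors):
Gupta vs Kwan: Kwan, 17–4.
Gupta vs Chen: Chen wins 13–8.
Gupta–Mbeki: Mbeki 16–5.
Kwan vs Chen: Kwan, 11–10.
Kwan vs Mbeki: Kwan wins 11–10.
Chen vs Mbeki: Chen wins 11–10.
Kwan beats each of Gupta, Chen, Mbeki — Kwan is the Condorcet winner.

Kwan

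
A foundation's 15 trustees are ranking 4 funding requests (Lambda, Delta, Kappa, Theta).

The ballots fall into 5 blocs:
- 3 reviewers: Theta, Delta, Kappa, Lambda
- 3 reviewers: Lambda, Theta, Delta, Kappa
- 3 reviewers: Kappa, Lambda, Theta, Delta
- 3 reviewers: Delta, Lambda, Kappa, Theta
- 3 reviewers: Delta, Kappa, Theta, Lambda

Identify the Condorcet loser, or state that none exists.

none

Pairwise majorities:
Lambda vs Delta: Lambda is ranked higher on 3+3 = 6 ballots, Delta on 9. Delta wins 9–6.
Lambda vs Kappa: 3+3 = 6 for Lambda, 9 for Kappa — Kappa by 9–6.
Lambda vs Theta: 9 to 6, Lambda.
Delta vs Kappa: Delta preferred on 3+3+3+3 = 12 ballots; Delta wins 12–3.
Delta vs Theta: Delta preferred on 3+3 = 6 ballots; Theta wins 9–6.
Kappa vs Theta: Kappa wins 9–6.
Every project wins at least one matchup (Lambda beats Theta; Delta beats Lambda; Kappa beats Lambda; Theta beats Delta), so there is no Condorcet loser.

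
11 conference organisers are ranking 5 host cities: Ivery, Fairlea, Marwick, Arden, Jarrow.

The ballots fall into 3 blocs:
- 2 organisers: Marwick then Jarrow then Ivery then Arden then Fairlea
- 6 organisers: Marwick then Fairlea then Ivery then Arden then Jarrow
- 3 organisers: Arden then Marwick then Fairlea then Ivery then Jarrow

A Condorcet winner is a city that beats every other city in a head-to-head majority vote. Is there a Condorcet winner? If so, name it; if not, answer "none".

Marwick

Head-to-head results (11 organisers):
Ivery–Fairlea: Fairlea 9–2.
Ivery–Marwick: Marwick 11–0.
Ivery vs Arden: Ivery, 8–3.
Ivery vs Jarrow: Ivery wins 9–2.
Fairlea vs Marwick: Marwick, 11–0.
Fairlea vs Arden: Fairlea, 6–5.
Fairlea vs Jarrow: Fairlea wins 9–2.
Marwick–Arden: Marwick 8–3.
Marwick–Jarrow: Marwick 11–0.
Arden vs Jarrow: Arden, 9–2.
Marwick wins every pairwise contest, so Marwick is the Condorcet winner.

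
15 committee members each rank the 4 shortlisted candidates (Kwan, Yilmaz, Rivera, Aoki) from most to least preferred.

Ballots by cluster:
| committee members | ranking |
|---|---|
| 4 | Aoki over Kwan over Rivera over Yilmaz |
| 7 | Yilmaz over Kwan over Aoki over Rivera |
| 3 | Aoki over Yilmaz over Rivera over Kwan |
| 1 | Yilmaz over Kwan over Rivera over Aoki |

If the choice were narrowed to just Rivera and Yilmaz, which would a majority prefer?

Yilmaz

Ballots ranking Rivera above Yilmaz: 4.
Ballots ranking Yilmaz above Rivera: 15 − 4 = 11.
Yilmaz wins the head-to-head 11–4.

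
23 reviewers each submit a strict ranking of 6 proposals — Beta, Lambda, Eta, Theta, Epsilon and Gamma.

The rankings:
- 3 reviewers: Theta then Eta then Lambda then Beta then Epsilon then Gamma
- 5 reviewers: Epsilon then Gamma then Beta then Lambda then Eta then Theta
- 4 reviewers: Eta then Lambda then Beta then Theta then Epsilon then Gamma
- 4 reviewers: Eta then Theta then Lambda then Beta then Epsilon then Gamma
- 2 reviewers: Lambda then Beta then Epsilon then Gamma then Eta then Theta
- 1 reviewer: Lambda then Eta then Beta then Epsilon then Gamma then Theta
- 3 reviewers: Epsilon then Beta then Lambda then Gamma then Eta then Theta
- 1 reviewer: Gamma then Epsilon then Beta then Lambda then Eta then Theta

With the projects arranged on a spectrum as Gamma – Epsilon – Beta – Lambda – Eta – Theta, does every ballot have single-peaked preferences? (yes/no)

yes

Axis positions: Gamma=1, Epsilon=2, Beta=3, Lambda=4, Eta=5, Theta=6.
Faction 1 (peak Theta at position 6): ranking walks positions 6-5-4-3-2-1, expanding outward from the peak — single-peaked.
Faction 2 (peak Epsilon at position 2): ranking walks positions 2-1-3-4-5-6, expanding outward from the peak — single-peaked.
Faction 3 (peak Eta at position 5): ranking walks positions 5-4-3-6-2-1, expanding outward from the peak — single-peaked.
Faction 4 (peak Eta at position 5): ranking walks positions 5-6-4-3-2-1, expanding outward from the peak — single-peaked.
Faction 5 (peak Lambda at position 4): ranking walks positions 4-3-2-1-5-6, expanding outward from the peak — single-peaked.
Faction 6 (peak Lambda at position 4): ranking walks positions 4-5-3-2-1-6, expanding outward from the peak — single-peaked.
Faction 7 (peak Epsilon at position 2): ranking walks positions 2-3-4-1-5-6, expanding outward from the peak — single-peaked.
Faction 8 (peak Gamma at position 1): ranking walks positions 1-2-3-4-5-6, expanding outward from the peak — single-peaked.
Every ranking is single-peaked on this axis.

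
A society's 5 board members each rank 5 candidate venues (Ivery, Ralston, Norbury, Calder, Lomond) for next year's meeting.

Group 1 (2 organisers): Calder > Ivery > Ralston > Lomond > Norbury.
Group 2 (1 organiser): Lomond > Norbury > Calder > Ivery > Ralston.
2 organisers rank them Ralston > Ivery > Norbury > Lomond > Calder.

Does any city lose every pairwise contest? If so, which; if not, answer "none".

none

Pairwise majorities:
Ivery vs Ralston: Ivery is ranked higher on 2+1 = 3 ballots, Ralston on 2. Ivery wins 3–2.
Ivery vs Norbury: Ivery wins 4–1.
Ivery vs Calder: Calder wins 3–2.
Ivery vs Lomond: 4 to 1, Ivery.
Ralston vs Norbury: Ralston wins 4–1.
Ralston vs Calder: Ralston preferred on 2 ballots; Calder wins 3–2.
Ralston vs Lomond: Ralston is ranked higher on 2+2 = 4 ballots, Lomond on 1. Ralston wins 4–1.
Norbury vs Calder: Norbury wins 3–2.
Norbury vs Lomond: 2 to 3, Lomond.
Calder–Lomond: Lomond 3–2.
Every city wins at least one matchup (Ivery beats Ralston; Ralston beats Norbury; Norbury beats Calder; Calder beats Ivery; Lomond beats Norbury), so there is no Condorcet loser.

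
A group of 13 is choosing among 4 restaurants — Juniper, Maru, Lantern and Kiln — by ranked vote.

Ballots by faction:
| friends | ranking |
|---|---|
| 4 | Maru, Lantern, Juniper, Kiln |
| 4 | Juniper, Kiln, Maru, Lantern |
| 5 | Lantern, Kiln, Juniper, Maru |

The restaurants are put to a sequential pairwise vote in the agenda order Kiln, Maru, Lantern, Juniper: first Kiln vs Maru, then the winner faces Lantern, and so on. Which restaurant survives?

Round 1: Kiln vs Maru — 9–4, Kiln advances.
Round 2: Kiln vs Lantern — 4–9, Lantern advances.
Round 3: Lantern vs Juniper — 9–4, Lantern advances.
Lantern survives the agenda.

Lantern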